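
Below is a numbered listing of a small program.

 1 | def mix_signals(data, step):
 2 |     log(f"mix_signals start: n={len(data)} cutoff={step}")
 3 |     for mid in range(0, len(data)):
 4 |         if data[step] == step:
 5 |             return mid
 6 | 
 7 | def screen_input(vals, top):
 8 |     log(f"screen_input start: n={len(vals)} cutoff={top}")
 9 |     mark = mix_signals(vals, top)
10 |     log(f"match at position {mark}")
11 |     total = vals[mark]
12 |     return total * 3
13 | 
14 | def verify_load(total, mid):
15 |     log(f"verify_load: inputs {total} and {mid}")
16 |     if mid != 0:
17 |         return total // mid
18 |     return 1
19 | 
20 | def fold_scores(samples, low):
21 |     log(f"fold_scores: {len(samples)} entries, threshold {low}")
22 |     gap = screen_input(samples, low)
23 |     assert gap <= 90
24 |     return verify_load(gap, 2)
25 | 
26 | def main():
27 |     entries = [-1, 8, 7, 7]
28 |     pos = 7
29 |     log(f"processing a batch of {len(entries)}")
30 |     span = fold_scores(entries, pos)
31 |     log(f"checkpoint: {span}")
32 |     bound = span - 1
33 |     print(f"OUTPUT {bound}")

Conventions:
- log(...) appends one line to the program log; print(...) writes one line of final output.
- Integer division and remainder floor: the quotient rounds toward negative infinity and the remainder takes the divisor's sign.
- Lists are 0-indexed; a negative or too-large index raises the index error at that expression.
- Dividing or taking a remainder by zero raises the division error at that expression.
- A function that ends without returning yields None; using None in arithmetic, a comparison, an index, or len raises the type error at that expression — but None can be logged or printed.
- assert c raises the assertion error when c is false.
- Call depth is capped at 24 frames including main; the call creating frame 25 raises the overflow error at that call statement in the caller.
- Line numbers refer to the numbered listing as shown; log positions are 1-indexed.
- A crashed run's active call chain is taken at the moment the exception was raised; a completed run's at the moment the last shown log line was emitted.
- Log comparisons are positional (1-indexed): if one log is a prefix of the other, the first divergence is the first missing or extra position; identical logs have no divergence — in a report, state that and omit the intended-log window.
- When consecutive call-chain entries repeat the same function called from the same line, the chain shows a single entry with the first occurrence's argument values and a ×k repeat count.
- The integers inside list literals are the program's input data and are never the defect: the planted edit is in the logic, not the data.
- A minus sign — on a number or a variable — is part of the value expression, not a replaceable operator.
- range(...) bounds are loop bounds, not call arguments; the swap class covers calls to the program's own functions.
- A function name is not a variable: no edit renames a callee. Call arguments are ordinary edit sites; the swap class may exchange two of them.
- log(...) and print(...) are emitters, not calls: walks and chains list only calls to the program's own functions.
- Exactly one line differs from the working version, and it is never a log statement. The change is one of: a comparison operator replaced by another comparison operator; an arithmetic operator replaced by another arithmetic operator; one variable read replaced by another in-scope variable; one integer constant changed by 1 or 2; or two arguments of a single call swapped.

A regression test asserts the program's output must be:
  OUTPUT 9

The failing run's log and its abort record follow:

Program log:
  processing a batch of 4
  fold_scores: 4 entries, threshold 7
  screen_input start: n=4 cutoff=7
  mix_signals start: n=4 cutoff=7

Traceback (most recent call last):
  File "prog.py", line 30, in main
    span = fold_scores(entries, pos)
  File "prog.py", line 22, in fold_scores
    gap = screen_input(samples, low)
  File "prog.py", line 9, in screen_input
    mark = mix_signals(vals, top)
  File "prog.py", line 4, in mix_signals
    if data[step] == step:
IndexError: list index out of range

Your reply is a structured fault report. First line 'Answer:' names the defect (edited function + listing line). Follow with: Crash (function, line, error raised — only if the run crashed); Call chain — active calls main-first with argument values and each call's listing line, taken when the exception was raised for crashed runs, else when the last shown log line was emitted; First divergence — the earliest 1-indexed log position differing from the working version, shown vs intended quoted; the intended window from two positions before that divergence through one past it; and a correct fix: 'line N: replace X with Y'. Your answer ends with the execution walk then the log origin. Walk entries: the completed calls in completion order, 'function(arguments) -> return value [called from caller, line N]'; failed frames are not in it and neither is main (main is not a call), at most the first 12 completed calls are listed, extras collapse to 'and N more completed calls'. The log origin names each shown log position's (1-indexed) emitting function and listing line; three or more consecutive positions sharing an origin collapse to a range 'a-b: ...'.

Answer: the defect is in mix_signals at line 4.
Core observation: The shown log is a 4-line prefix of the intended one, whose next entry is 'match at position 2'.
Crash: mix_signals, line 4, IndexError.
Call chain: main -> fold_scores([-1, 8, 7, 7], 7) (called at line 30) -> screen_input([-1, 8, 7, 7], 7) (called at line 22) -> mix_signals([-1, 8, 7, 7], 7) (called at line 9).
First divergence: position 5; the shown log stops at 4 lines while the working version next logs 'match at position 2'.
Intended log window:
  3: screen_input start: n=4 cutoff=7
  4: mix_signals start: n=4 cutoff=7
  5: match at position 2
  6: verify_load: inputs 21 and 2
Execution walk:
  (no call completed)
Origin of each log line:
  1: logged in main at line 29
  2: logged in fold_scores at line 21
  3: logged in screen_input at line 8
  4: logged in mix_signals at line 2
A correct fix: line 4: replace `data[step]` with `data[mid]`.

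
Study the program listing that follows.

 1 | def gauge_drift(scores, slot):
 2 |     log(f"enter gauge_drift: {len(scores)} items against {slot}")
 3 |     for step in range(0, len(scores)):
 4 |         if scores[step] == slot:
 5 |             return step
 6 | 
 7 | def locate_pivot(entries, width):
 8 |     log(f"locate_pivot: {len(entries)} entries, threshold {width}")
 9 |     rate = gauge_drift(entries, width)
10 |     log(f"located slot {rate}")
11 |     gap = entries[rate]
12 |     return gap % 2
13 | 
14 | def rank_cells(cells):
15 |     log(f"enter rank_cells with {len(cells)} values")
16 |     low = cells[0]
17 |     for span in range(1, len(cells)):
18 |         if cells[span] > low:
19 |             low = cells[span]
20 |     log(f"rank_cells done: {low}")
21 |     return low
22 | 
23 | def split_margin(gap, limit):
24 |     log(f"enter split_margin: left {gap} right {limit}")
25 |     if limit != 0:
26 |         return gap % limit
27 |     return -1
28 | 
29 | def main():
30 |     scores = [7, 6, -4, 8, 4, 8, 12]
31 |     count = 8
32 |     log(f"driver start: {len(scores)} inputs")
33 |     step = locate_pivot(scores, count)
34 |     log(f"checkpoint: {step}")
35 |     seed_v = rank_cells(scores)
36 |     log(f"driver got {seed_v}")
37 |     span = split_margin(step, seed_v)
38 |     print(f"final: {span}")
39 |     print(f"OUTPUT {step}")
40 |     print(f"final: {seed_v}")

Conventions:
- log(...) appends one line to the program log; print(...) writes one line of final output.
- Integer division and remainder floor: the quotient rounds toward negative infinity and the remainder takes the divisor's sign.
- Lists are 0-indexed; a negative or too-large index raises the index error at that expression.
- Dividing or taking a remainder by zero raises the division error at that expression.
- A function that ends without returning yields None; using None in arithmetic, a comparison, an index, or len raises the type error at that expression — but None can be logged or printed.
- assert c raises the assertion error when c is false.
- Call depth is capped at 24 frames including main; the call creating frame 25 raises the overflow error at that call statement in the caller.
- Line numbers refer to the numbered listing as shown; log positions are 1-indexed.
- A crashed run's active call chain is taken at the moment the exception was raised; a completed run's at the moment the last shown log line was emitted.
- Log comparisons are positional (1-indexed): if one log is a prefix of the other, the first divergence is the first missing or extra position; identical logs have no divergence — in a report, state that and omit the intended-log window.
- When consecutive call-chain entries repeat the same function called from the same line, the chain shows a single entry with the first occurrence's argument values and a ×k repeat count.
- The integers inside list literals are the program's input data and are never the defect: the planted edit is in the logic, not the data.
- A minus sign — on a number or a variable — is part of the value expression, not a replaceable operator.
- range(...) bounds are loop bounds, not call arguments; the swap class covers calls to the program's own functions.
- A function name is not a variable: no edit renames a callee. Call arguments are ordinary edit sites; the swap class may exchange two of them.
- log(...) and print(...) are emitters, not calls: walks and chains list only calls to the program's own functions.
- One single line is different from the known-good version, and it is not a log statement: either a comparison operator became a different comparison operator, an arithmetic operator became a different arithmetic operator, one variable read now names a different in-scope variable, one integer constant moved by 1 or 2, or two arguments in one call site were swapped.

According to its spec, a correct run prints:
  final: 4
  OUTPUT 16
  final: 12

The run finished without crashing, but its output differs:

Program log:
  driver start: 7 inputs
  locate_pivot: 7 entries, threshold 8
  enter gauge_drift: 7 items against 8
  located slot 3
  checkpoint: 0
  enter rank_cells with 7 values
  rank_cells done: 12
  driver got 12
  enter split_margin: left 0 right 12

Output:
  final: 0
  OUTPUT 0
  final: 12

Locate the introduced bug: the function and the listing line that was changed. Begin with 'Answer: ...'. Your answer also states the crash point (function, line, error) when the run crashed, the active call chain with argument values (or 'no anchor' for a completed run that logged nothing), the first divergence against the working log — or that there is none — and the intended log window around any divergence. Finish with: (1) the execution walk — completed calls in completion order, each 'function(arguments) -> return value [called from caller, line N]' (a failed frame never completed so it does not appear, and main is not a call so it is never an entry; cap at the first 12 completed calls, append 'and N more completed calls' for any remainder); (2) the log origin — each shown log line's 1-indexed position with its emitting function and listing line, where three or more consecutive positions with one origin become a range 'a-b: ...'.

Answer: the defect is in locate_pivot at line 12.
Key observation: At log position 5 the runs split — shown 'checkpoint: 0', but the working version logs 'checkpoint: 16'.
Call chain: main -> split_margin(0, 12) (called at line 37).
First divergence: position 5; shown 'checkpoint: 0' vs intended 'checkpoint: 16'.
Intended log window:
  3: enter gauge_drift: 7 items against 8
  4: located slot 3
  5: checkpoint: 16
  6: enter rank_cells with 7 values
Execution walk:
  gauge_drift([7, 6, -4, 8, 4, 8, 12], 8) -> 3  [called from locate_pivot, line 9]
  locate_pivot([7, 6, -4, 8, 4, 8, 12], 8) -> 0  [called from main, line 33]
  rank_cells([7, 6, -4, 8, 4, 8, 12]) -> 12  [called from main, line 35]
  split_margin(0, 12) -> 0  [called from main, line 37]
Log origins:
  1: emitted by main (line 32)
  2: emitted by locate_pivot (line 8)
  3: emitted by gauge_drift (line 2)
  4: emitted by locate_pivot (line 10)
  5: emitted by main (line 34)
  6: emitted by rank_cells (line 15)
  7: emitted by rank_cells (line 20)
  8: emitted by main (line 36)
  9: emitted by split_margin (line 24)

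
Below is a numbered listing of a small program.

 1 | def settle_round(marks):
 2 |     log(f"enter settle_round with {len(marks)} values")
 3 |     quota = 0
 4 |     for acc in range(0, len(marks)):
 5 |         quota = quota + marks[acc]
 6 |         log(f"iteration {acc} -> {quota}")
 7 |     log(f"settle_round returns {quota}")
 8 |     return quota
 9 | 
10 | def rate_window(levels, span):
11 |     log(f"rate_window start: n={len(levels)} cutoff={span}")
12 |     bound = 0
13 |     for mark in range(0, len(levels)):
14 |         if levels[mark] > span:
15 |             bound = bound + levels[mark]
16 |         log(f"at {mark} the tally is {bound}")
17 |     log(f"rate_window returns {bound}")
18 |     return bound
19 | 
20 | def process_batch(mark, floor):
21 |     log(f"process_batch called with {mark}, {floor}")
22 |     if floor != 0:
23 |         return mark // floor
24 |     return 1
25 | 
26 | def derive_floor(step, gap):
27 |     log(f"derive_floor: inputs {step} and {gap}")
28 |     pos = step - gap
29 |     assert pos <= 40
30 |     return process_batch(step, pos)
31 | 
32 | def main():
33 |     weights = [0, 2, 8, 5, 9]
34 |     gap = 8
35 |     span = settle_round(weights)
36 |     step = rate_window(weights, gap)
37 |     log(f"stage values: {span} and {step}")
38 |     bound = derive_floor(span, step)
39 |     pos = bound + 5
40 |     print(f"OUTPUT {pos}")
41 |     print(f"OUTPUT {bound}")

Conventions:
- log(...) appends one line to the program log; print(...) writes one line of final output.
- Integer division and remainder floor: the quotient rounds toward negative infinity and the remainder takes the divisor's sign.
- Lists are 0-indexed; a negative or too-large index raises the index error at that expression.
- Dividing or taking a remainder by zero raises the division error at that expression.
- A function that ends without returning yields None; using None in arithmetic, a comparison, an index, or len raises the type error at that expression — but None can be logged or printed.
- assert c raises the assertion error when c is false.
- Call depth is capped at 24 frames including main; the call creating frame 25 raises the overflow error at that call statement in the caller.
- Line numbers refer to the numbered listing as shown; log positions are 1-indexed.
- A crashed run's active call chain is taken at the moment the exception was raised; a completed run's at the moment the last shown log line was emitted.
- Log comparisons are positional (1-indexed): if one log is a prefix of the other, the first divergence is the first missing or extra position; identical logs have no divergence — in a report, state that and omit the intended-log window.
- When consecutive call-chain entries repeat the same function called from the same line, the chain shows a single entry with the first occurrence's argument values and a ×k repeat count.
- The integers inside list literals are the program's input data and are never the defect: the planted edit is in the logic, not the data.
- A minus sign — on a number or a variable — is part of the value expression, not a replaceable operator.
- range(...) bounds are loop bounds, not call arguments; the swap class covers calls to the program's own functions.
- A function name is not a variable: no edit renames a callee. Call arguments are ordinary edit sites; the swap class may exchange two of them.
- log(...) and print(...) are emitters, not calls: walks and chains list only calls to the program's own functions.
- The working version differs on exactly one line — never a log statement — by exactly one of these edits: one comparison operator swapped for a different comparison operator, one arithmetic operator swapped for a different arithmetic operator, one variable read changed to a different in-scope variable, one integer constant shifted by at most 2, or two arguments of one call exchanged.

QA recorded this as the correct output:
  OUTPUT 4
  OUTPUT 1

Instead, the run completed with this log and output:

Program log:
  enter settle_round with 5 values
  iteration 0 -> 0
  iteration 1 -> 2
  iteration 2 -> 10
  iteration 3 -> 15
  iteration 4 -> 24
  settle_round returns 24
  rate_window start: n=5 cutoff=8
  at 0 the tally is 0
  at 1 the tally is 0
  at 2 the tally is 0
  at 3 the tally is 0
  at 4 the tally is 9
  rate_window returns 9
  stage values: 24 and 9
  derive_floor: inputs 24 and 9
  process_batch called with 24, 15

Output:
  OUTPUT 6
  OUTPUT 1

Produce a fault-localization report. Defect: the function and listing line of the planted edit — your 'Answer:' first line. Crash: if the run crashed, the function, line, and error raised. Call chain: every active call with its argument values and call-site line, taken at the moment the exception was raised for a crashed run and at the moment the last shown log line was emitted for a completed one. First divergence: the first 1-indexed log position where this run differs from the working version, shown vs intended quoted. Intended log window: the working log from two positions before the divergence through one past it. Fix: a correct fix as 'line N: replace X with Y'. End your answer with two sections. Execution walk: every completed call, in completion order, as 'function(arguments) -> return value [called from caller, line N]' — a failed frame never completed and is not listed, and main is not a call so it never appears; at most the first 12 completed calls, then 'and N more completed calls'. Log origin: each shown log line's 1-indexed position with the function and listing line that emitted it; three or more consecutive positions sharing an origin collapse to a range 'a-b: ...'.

Answer: the defect is in main at line 39.
Core observation: Every logged value matches the working version; the printed result is what differs.
Call chain: main -> derive_floor(24, 9) (called at line 38) -> process_batch(24, 15) (called at line 30).
First divergence: none (the log streams are identical).
Execution walk:
  settle_round([0, 2, 8, 5, 9]) -> 24  [called from main, line 35]
  rate_window([0, 2, 8, 5, 9], 8) -> 9  [called from main, line 36]
  process_batch(24, 15) -> 1  [called from derive_floor, line 30]
  derive_floor(24, 9) -> 1  [called from main, line 38]
Log origin:
  1 — settle_round, line 2
  2-6 — settle_round, line 6
  7 — settle_round, line 7
  8 — rate_window, line 11
  9-13 — rate_window, line 16
  14 — rate_window, line 17
  15 — main, line 37
  16 — derive_floor, line 27
  17 — process_batch, line 21
A correct fix: line 39: replace `5` with `3`.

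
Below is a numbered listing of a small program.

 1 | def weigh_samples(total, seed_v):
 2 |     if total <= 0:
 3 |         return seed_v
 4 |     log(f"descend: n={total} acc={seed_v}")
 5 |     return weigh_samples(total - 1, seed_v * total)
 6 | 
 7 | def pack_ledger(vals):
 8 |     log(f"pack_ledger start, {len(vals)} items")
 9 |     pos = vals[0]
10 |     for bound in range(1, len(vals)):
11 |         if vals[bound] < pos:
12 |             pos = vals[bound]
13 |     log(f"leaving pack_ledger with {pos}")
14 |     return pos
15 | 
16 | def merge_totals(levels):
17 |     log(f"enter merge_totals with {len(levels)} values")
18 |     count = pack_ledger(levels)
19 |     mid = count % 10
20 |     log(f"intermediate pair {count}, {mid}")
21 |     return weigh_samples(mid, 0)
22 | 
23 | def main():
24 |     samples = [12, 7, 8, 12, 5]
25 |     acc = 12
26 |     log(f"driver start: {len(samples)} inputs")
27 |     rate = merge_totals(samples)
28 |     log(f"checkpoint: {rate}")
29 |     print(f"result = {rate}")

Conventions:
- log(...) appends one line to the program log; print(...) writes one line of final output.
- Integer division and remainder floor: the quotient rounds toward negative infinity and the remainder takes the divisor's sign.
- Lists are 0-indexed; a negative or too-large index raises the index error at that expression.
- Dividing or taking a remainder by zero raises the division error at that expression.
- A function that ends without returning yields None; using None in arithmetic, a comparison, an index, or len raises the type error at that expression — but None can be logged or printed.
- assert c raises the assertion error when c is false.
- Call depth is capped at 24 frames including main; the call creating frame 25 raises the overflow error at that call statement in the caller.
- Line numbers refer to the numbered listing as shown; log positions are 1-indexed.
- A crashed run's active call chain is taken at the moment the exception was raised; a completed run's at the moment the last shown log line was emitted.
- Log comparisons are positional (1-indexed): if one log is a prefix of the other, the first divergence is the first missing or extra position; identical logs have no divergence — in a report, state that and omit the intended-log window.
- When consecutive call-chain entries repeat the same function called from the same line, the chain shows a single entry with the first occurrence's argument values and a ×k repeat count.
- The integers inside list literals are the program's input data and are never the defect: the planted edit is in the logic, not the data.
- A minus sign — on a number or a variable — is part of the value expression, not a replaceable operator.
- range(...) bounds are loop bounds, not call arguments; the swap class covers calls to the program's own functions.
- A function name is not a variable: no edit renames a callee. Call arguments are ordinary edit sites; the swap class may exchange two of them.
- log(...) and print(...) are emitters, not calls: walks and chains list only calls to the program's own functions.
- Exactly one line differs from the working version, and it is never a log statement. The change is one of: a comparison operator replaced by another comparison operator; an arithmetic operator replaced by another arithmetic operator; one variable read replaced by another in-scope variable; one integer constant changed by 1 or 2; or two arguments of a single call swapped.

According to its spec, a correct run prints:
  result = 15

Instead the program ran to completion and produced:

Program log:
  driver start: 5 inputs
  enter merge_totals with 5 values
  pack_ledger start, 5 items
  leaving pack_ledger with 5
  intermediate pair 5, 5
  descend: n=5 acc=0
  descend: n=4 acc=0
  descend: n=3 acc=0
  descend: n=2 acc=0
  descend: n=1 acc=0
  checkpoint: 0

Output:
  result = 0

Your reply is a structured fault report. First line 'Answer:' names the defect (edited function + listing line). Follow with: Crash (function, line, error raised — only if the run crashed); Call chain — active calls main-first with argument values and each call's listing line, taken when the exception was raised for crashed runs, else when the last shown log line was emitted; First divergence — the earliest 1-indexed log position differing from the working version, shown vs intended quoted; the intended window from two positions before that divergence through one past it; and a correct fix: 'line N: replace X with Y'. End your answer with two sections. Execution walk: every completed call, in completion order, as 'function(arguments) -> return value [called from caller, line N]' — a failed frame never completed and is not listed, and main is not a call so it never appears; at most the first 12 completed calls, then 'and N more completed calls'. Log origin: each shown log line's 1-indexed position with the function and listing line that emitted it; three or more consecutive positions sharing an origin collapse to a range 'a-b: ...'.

Answer: the defect is in weigh_samples at line 5.
Key observation: Position 7 is the first bad log line: 'descend: n=4 acc=0' should read 'descend: n=4 acc=5'.
Call chain: main.
First divergence: position 7; shown 'descend: n=4 acc=0' vs intended 'descend: n=4 acc=5'.
Intended log window:
  5: intermediate pair 5, 5
  6: descend: n=5 acc=0
  7: descend: n=4 acc=5
  8: descend: n=3 acc=9
Execution walk:
  pack_ledger([12, 7, 8, 12, 5]) -> 5  [called from merge_totals, line 18]
  weigh_samples(0, 0) -> 0  [called from weigh_samples, line 5]
  weigh_samples(1, 0) -> 0  [called from weigh_samples, line 5]
  weigh_samples(2, 0) -> 0  [called from weigh_samples, line 5]
  weigh_samples(3, 0) -> 0  [called from weigh_samples, line 5]
  weigh_samples(4, 0) -> 0  [called from weigh_samples, line 5]
  weigh_samples(5, 0) -> 0  [called from merge_totals, line 21]
  merge_totals([12, 7, 8, 12, 5]) -> 0  [called from main, line 27]
Origin of each log line:
  1: from main, line 26
  2: from merge_totals, line 17
  3: from pack_ledger, line 8
  4: from pack_ledger, line 13
  5: from merge_totals, line 20
  6-10: from weigh_samples, line 4
  11: from main, line 28
A correct fix: line 5: replace `*` with `+`.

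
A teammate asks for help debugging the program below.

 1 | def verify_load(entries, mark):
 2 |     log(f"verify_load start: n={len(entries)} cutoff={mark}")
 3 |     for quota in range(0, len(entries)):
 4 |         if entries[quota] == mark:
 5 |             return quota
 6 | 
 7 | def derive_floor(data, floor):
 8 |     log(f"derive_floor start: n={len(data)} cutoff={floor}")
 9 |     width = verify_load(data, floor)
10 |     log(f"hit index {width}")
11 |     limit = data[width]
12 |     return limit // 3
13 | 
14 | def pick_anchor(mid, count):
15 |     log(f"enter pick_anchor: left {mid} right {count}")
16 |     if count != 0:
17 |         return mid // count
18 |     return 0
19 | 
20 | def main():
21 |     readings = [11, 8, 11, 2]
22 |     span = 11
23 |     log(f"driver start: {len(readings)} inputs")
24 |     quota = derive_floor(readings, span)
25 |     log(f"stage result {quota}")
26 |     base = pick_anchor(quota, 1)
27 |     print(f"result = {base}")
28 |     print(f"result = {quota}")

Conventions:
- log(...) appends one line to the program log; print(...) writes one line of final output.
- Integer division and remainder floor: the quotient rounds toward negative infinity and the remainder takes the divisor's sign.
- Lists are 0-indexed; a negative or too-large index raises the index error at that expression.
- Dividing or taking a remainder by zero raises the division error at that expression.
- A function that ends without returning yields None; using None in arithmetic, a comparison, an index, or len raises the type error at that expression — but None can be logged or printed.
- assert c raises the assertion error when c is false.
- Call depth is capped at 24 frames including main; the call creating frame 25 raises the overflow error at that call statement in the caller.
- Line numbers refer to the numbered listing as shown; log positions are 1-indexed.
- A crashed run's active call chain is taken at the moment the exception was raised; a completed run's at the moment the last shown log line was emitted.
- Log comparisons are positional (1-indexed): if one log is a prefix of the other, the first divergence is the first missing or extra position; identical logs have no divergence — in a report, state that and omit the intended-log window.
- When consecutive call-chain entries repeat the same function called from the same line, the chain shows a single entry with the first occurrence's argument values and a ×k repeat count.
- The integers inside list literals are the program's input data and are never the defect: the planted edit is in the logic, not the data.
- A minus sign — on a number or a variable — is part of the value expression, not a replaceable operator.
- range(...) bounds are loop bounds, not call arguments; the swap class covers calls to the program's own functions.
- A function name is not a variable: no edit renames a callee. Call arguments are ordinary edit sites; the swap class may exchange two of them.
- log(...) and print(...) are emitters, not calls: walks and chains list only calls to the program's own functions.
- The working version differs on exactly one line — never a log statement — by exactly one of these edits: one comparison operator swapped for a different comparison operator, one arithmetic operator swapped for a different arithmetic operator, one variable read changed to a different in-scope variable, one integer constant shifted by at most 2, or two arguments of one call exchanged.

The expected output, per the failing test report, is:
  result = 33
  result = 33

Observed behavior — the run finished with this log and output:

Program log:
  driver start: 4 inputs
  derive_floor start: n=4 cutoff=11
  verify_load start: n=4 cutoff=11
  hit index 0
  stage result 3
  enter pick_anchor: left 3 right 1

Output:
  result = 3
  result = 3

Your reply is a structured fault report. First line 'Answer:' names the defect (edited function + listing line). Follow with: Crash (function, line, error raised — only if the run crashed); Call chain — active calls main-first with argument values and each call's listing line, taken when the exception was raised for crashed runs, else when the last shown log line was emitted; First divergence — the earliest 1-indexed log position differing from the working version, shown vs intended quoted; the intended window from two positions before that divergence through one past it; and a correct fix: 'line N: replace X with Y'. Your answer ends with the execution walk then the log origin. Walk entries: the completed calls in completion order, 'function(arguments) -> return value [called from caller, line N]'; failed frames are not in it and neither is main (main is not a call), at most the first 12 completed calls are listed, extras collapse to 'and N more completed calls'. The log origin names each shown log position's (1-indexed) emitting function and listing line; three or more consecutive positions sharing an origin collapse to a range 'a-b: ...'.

Answer: the defect is in derive_floor at line 12.
Core observation: Log line 5 is where behavior first shows: 'stage result 3' appears instead of 'stage result 33'.
Call chain: main -> pick_anchor(3, 1) (called at line 26).
First divergence: at position 5 the run shows 'stage result 3' where the working version logs 'stage result 33'.
Intended log window:
  3: verify_load start: n=4 cutoff=11
  4: hit index 0
  5: stage result 33
  6: enter pick_anchor: left 33 right 1
Execution walk:
  verify_load([11, 8, 11, 2], 11) -> 0  [called from derive_floor, line 9]
  derive_floor([11, 8, 11, 2], 11) -> 3  [called from main, line 24]
  pick_anchor(3, 1) -> 3  [called from main, line 26]
Log origin:
  1: emitted by main (line 23)
  2: emitted by derive_floor (line 8)
  3: emitted by verify_load (line 2)
  4: emitted by derive_floor (line 10)
  5: emitted by main (line 25)
  6: emitted by pick_anchor (line 15)
A correct fix: line 12: replace `//` with `*`.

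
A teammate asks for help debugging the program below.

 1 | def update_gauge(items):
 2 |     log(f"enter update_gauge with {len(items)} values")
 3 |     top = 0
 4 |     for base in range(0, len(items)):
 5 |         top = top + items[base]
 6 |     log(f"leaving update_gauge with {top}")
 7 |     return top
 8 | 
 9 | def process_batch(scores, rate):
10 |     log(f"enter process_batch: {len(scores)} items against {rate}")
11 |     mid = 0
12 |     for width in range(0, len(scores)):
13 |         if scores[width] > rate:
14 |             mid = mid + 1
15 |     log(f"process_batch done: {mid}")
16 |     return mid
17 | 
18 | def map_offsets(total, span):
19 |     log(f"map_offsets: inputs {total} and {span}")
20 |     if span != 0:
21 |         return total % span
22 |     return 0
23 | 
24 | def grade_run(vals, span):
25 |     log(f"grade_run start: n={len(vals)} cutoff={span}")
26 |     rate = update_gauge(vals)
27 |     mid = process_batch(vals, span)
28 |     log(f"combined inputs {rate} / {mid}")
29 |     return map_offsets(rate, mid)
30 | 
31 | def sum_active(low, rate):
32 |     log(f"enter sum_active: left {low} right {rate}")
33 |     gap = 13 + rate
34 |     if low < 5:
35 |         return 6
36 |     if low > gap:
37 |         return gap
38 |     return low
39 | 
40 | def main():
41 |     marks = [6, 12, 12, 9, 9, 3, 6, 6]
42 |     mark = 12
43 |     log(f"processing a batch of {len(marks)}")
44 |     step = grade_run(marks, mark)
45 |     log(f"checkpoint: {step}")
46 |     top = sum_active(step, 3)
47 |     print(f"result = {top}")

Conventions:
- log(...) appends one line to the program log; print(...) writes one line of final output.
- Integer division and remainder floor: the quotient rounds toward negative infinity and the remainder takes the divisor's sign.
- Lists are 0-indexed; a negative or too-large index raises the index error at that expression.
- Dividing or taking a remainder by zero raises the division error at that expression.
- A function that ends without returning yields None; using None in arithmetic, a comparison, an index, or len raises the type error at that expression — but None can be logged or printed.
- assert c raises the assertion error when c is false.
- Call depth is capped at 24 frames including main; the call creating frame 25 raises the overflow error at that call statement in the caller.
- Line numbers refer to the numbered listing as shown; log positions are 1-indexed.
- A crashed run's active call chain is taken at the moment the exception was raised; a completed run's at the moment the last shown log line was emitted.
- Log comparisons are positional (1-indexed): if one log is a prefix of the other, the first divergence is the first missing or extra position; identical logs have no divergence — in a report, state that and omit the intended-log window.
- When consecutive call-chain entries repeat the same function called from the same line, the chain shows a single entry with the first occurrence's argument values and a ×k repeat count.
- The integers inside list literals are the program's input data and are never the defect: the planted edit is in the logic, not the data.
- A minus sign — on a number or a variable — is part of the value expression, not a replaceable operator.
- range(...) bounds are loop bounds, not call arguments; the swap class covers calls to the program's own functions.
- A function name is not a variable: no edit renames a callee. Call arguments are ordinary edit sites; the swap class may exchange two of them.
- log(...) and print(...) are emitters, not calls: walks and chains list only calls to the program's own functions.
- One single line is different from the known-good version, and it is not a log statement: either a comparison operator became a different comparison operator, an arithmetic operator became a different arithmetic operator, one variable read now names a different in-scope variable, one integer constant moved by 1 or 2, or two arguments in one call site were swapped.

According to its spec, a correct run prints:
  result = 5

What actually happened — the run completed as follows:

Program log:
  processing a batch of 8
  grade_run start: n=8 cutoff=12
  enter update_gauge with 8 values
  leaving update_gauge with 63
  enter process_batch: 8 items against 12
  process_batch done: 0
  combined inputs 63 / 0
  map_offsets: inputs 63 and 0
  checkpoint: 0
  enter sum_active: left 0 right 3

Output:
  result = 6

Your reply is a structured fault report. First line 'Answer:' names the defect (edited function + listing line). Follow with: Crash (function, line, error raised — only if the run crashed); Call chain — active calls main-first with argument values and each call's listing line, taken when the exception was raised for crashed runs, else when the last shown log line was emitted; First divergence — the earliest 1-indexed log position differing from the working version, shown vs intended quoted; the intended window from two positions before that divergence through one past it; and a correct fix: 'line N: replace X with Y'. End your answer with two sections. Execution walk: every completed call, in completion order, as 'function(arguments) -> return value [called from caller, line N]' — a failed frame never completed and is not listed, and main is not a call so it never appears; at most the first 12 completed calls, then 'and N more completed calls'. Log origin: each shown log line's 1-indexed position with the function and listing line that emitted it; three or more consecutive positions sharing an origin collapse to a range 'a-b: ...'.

Answer: the defect is in sum_active at line 35.
Key observation: No log line changed; the fault shows up purely in the output.
Call chain: main -> sum_active(0, 3) (called at line 46).
First divergence: none; the two logs match at every position.
Execution walk:
  update_gauge([6, 12, 12, 9, 9, 3, 6, 6]) -> 63  [called from grade_run, line 26]
  process_batch([6, 12, 12, 9, 9, 3, 6, 6], 12) -> 0  [called from grade_run, line 27]
  map_offsets(63, 0) -> 0  [called from grade_run, line 29]
  grade_run([6, 12, 12, 9, 9, 3, 6, 6], 12) -> 0  [called from main, line 44]
  sum_active(0, 3) -> 6  [called from main, line 46]
Log origins:
  1 — main, line 43
  2 — grade_run, line 25
  3 — update_gauge, line 2
  4 — update_gauge, line 6
  5 — process_batch, line 10
  6 — process_batch, line 15
  7 — grade_run, line 28
  8 — map_offsets, line 19
  9 — main, line 45
  10 — sum_active, line 32
A correct fix: line 35: replace `6` with `5`.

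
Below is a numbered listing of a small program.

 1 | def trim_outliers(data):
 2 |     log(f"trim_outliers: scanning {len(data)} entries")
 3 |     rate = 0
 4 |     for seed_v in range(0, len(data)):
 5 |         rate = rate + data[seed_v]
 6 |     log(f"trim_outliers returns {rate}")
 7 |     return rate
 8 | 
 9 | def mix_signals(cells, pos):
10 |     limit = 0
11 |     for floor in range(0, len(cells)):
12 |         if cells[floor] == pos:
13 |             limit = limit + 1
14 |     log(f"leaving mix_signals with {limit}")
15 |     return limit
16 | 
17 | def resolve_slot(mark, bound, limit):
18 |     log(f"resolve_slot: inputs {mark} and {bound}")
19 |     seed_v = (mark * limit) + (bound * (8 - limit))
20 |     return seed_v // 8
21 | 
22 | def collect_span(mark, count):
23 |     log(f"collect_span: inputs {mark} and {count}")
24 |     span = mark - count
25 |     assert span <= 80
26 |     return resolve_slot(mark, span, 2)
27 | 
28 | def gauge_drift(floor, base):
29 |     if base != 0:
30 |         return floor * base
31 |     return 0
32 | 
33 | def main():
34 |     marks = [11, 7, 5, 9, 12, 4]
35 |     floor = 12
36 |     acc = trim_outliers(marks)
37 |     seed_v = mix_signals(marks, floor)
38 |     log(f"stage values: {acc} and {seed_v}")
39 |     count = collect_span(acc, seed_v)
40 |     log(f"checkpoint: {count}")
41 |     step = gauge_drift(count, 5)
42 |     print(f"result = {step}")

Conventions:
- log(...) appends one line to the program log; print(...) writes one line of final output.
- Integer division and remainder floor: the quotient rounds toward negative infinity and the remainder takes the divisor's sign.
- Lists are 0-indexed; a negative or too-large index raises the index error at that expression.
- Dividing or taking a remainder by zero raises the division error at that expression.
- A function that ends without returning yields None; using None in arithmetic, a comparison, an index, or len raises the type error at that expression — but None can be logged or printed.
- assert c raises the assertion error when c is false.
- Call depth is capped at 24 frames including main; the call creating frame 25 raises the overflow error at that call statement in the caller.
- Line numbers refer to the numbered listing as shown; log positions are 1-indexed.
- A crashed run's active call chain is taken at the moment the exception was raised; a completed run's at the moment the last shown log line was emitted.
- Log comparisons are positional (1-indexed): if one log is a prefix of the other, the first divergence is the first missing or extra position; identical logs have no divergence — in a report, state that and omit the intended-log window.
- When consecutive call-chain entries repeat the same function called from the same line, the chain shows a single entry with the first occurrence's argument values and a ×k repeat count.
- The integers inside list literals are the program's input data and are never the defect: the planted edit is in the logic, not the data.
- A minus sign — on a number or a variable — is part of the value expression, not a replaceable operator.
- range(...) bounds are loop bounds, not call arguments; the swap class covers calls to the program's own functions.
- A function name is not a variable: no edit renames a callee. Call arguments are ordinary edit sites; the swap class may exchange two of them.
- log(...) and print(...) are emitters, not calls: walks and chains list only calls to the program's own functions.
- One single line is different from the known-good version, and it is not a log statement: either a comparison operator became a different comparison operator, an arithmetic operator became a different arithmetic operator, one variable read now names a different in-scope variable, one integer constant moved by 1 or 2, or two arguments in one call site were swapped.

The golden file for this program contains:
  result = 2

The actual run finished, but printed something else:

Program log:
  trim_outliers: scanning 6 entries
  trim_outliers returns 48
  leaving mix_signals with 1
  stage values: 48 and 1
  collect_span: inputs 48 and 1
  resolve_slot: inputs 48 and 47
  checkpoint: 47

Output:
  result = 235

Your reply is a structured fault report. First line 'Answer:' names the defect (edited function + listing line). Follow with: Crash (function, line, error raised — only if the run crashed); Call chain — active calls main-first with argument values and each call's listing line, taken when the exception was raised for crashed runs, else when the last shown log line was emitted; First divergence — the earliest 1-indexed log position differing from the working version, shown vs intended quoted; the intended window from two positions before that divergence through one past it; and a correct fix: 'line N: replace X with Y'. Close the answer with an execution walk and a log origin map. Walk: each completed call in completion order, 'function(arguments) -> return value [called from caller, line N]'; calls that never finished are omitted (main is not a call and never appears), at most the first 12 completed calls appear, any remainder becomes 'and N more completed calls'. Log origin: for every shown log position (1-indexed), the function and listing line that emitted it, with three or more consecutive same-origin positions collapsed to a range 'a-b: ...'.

Answer: the defect is in gauge_drift at line 30.
The tell: The logs agree in full; only the final output differs.
Call chain: main.
First divergence: there is none — every log position agrees.
Execution walk:
  trim_outliers([11, 7, 5, 9, 12, 4]) -> 48  [called from main, line 36]
  mix_signals([11, 7, 5, 9, 12, 4], 12) -> 1  [called from main, line 37]
  resolve_slot(48, 47, 2) -> 47  [called from collect_span, line 26]
  collect_span(48, 1) -> 47  [called from main, line 39]
  gauge_drift(47, 5) -> 235  [called from main, line 41]
Log origin:
  1: logged in trim_outliers at line 2
  2: logged in trim_outliers at line 6
  3: logged in mix_signals at line 14
  4: logged in main at line 38
  5: logged in collect_span at line 23
  6: logged in resolve_slot at line 18
  7: logged in main at line 40
A correct fix: line 30: replace `*` with `%`.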